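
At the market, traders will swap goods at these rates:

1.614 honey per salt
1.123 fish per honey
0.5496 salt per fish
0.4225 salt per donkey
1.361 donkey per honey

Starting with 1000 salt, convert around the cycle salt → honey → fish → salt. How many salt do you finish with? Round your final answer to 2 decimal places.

1000 salt × 1.614 = 1614 honey
1614 honey × 1.123 = 1812.522 fish
1812.522 fish × 0.5496 = 996.1620912 salt

996.16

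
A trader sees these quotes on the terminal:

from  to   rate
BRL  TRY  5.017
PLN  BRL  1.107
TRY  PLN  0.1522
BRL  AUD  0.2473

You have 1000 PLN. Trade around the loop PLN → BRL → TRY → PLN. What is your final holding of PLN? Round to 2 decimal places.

1000 PLN × 1.107 = 1107 BRL
1107 BRL × 5.017 = 5553.819 TRY
5553.819 TRY × 0.1522 = 845.2912518 PLN

845.29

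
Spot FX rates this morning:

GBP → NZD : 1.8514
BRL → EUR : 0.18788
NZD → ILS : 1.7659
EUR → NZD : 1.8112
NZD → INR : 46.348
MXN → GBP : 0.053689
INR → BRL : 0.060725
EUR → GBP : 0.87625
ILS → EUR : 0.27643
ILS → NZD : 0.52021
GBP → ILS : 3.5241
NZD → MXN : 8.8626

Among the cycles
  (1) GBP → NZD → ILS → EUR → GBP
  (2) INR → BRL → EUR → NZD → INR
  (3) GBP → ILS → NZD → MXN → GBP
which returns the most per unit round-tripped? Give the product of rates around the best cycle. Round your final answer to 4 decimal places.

0.9577

(1) 1.8514 × 1.7659 × 0.27643 × 0.87625 = 0.79192
(2) 0.060725 × 0.18788 × 1.8112 × 46.348 = 0.95774
(3) 3.5241 × 0.52021 × 8.8626 × 0.053689 = 0.87232
Highest is cycle (2) at 0.9577 (≤1, no arbitrage).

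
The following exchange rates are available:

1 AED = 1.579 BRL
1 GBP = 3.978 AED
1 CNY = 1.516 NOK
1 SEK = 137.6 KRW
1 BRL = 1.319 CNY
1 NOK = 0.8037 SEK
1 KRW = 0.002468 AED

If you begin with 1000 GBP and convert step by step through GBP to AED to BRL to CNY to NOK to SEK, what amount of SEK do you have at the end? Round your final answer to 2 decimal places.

10094.50

1000 GBP × 3.978 = 3978 AED
3978 AED × 1.579 = 6281.262 BRL
6281.262 BRL × 1.319 = 8284.984578 CNY
8284.984578 CNY × 1.516 = 12560.036620248 NOK
12560.036620248 NOK × 0.8037 = 10094.5014316933176 SEK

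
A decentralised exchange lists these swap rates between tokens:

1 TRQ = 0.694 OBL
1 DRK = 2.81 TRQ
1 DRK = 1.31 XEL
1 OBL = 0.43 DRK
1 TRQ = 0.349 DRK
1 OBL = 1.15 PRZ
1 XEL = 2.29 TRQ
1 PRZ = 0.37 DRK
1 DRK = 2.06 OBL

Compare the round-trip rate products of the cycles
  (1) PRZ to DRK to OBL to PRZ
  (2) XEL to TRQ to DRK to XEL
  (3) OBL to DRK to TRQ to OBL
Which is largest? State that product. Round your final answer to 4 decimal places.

1.0470

(1) 0.37 × 2.06 × 1.15 = 0.87653
(2) 2.29 × 0.349 × 1.31 = 1.04697
(3) 0.43 × 2.81 × 0.694 = 0.83856
Highest is cycle (2) at 1.0470 (>1, arbitrage).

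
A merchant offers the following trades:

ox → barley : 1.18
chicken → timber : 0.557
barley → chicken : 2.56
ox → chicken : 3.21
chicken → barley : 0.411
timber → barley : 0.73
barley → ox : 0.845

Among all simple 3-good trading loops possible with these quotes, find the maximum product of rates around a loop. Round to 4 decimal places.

1.1148

ox→chicken→barley→ox: 3.21 × 0.411 × 0.845 = 1.11482
barley→chicken→timber→barley: 2.56 × 0.557 × 0.73 = 1.04092
Maximum is ox→chicken→barley→ox at 1.1148; arbitrage exists.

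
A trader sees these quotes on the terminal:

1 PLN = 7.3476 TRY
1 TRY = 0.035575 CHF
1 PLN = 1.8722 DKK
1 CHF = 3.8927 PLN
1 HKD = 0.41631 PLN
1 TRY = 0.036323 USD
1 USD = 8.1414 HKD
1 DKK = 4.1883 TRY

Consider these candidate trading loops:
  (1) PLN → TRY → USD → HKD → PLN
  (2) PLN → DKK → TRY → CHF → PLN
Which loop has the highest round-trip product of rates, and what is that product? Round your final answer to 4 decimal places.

1.0859

(1) 7.3476 × 0.036323 × 8.1414 × 0.41631 = 0.90457
(2) 1.8722 × 4.1883 × 0.035575 × 3.8927 = 1.08589
Highest is cycle (2) at 1.0859 (>1, arbitrage).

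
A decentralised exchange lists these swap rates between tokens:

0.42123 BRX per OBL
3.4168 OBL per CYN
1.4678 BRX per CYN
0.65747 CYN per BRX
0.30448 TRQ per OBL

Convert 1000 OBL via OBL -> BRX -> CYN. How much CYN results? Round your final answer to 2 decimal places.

276.95

1000 OBL × 0.42123 = 421.23 BRX
421.23 BRX × 0.65747 = 276.9460881 CYN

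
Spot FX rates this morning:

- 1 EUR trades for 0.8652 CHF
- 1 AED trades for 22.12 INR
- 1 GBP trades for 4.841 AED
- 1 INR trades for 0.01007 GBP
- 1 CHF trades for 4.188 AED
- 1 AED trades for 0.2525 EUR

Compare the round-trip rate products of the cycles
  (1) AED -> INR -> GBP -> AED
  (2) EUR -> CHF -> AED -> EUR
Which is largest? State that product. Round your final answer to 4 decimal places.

(1) 22.12 × 0.01007 × 4.841 = 1.07833
(2) 0.8652 × 4.188 × 0.2525 = 0.91492
Highest is cycle (1) at 1.0783 (>1, arbitrage).

1.0783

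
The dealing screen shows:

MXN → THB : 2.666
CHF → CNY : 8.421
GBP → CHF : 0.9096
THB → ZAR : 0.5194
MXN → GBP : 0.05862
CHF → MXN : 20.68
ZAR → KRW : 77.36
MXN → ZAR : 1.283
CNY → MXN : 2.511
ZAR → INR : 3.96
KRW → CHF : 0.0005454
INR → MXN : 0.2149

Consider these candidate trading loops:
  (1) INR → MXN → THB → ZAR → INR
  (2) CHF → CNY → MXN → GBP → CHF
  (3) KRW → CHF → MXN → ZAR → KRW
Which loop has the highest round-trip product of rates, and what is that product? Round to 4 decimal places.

(1) 0.2149 × 2.666 × 0.5194 × 3.96 = 1.17840
(2) 8.421 × 2.511 × 0.05862 × 0.9096 = 1.12747
(3) 0.0005454 × 20.68 × 1.283 × 77.36 = 1.11946
Highest is cycle (1) at 1.1784 (>1, arbitrage).

1.1784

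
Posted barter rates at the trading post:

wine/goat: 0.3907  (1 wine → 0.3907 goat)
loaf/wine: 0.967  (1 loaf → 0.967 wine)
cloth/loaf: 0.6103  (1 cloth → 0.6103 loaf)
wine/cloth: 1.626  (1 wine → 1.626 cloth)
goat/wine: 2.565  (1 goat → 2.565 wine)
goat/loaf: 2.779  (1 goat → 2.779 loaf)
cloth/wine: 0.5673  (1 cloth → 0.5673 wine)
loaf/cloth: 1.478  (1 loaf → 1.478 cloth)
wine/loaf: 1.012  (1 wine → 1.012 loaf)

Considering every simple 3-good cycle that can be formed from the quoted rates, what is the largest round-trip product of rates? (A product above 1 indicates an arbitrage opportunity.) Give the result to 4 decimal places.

1.0499

loaf→wine→goat→loaf: 0.967 × 0.3907 × 2.779 = 1.04993
loaf→wine→cloth→loaf: 0.967 × 1.626 × 0.6103 = 0.95960
loaf→cloth→wine→loaf: 1.478 × 0.5673 × 1.012 = 0.84853
Maximum is loaf→wine→goat→loaf at 1.0499; arbitrage exists.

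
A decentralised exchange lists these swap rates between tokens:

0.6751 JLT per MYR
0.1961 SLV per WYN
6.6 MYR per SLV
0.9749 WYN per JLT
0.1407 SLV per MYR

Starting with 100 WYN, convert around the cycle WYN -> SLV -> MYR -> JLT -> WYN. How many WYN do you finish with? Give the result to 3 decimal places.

85.182

100 WYN × 0.1961 = 19.61 SLV
19.61 SLV × 6.6 = 129.426 MYR
129.426 MYR × 0.6751 = 87.3754926 JLT
87.3754926 JLT × 0.9749 = 85.18236773574 WYN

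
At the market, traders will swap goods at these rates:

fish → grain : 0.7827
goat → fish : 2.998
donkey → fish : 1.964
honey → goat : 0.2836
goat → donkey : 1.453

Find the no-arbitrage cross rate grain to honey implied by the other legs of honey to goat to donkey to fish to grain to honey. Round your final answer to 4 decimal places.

1.5787

Known legs of the cycle: 0.2836 × 1.453 × 1.964 × 0.7827 = 0.63344462897424
For no arbitrage the full-cycle product must be 1, so the missing rate is 1 / 0.63344462897424 ≈ 1.578670.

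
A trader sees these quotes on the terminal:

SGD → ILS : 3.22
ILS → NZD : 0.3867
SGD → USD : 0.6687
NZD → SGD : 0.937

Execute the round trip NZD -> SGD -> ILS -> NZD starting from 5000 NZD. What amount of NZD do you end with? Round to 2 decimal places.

5000 NZD × 0.937 = 4685 SGD
4685 SGD × 3.22 = 15085.7 ILS
15085.7 ILS × 0.3867 = 5833.64019 NZD

5833.64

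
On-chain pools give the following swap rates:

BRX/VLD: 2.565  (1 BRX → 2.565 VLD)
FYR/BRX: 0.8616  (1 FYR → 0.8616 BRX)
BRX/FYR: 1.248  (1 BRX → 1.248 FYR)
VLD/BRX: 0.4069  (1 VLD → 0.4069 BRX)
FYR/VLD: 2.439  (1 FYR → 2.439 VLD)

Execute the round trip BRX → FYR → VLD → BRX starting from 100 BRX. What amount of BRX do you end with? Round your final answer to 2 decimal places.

123.86

100 BRX × 1.248 = 124.8 FYR
124.8 FYR × 2.439 = 304.3872 VLD
304.3872 VLD × 0.4069 = 123.85515168 BRX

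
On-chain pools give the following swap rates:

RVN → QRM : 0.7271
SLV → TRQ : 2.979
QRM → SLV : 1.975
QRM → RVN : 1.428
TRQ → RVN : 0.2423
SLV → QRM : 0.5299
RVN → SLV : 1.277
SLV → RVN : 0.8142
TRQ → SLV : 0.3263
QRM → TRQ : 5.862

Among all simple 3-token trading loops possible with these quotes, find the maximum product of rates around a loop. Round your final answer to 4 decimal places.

1.1692

QRM→SLV→RVN→QRM: 1.975 × 0.8142 × 0.7271 = 1.16921
QRM→TRQ→RVN→QRM: 5.862 × 0.2423 × 0.7271 = 1.03275
QRM→TRQ→SLV→QRM: 5.862 × 0.3263 × 0.5299 = 1.01358
QRM→RVN→SLV→QRM: 1.428 × 1.277 × 0.5299 = 0.96630
TRQ→RVN→SLV→TRQ: 0.2423 × 1.277 × 2.979 = 0.92175
Maximum is QRM→SLV→RVN→QRM at 1.1692; arbitrage exists.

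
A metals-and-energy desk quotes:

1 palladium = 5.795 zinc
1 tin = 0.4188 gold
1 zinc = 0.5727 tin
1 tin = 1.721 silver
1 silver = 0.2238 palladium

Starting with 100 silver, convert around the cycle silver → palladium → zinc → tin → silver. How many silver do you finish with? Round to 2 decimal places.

127.83

100 silver × 0.2238 = 22.38 palladium
22.38 palladium × 5.795 = 129.6921 zinc
129.6921 zinc × 0.5727 = 74.27466567 tin
74.27466567 tin × 1.721 = 127.82669961807 silver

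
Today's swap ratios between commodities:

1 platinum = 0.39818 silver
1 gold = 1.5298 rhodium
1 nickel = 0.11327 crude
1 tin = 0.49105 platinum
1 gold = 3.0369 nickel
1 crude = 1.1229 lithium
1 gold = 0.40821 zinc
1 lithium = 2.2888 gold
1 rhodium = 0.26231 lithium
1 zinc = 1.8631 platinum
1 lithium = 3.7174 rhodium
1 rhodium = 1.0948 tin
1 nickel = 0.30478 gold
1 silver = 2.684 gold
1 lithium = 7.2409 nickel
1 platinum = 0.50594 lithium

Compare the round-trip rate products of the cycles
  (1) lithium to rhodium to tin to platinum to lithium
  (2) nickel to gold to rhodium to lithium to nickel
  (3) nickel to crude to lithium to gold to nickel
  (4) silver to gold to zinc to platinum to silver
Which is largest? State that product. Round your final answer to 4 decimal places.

(1) 3.7174 × 1.0948 × 0.49105 × 0.50594 = 1.01111
(2) 0.30478 × 1.5298 × 0.26231 × 7.2409 = 0.88558
(3) 0.11327 × 1.1229 × 2.2888 × 3.0369 = 0.88409
(4) 2.684 × 0.40821 × 1.8631 × 0.39818 = 0.81280
Highest is cycle (1) at 1.0111 (>1, arbitrage).

1.0111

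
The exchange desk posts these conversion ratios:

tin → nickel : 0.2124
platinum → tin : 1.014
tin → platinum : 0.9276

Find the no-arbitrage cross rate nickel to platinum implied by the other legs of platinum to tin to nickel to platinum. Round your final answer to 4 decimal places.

4.6431

Known legs of the cycle: 1.014 × 0.2124 = 0.2153736
For no arbitrage the full-cycle product must be 1, so the missing rate is 1 / 0.2153736 ≈ 4.643095.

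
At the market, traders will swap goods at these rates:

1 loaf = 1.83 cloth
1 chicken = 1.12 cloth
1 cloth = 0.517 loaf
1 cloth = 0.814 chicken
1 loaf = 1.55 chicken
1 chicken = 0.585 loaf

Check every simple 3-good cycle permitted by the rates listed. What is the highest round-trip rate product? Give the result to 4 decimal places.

cloth→loaf→chicken→cloth: 0.517 × 1.55 × 1.12 = 0.89751
cloth→chicken→loaf→cloth: 0.814 × 0.585 × 1.83 = 0.87143
Maximum is cloth→loaf→chicken→cloth at 0.8975; no arbitrage — every cycle loses value.

0.8975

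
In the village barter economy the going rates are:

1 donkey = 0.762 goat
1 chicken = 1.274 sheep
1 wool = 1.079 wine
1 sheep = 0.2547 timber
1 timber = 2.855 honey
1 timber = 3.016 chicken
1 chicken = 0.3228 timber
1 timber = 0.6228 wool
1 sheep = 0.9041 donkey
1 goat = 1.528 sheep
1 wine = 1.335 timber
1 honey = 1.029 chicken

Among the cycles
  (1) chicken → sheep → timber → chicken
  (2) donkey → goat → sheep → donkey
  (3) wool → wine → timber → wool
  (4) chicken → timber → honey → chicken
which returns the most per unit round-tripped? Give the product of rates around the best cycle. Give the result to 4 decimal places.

(1) 1.274 × 0.2547 × 3.016 = 0.97866
(2) 0.762 × 1.528 × 0.9041 = 1.05268
(3) 1.079 × 1.335 × 0.6228 = 0.89712
(4) 0.3228 × 2.855 × 1.029 = 0.94832
Highest is cycle (2) at 1.0527 (>1, arbitrage).

1.0527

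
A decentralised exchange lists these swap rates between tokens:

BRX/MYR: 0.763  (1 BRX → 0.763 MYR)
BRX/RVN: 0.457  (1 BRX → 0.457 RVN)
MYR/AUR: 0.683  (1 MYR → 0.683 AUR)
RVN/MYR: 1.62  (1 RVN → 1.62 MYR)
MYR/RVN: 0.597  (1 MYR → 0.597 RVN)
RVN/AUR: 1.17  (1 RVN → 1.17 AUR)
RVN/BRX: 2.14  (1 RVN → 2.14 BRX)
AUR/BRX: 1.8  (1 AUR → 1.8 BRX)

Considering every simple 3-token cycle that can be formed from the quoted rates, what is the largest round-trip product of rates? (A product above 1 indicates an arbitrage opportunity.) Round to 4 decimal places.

RVN→BRX→MYR→RVN: 2.14 × 0.763 × 0.597 = 0.97479
AUR→BRX→RVN→AUR: 1.8 × 0.457 × 1.17 = 0.96244
AUR→BRX→MYR→AUR: 1.8 × 0.763 × 0.683 = 0.93803
Maximum is RVN→BRX→MYR→RVN at 0.9748; no arbitrage — every cycle loses value.

0.9748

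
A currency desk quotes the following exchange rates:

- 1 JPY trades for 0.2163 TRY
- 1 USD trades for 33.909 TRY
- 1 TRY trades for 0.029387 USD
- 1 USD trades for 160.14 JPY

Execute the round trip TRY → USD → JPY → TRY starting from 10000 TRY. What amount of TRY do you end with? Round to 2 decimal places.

10000 TRY × 0.029387 = 293.87 USD
293.87 USD × 160.14 = 47060.3418 JPY
47060.3418 JPY × 0.2163 = 10179.15193134 TRY

10179.15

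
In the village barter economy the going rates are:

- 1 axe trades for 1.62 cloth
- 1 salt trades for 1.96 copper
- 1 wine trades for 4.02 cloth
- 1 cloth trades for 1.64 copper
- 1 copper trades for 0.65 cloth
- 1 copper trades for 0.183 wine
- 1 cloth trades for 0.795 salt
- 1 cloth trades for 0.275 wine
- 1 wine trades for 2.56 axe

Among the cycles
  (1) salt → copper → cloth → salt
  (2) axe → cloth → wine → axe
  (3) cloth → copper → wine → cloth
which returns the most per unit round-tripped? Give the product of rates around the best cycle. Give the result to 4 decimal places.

1.2065

(1) 1.96 × 0.65 × 0.795 = 1.01283
(2) 1.62 × 0.275 × 2.56 = 1.14048
(3) 1.64 × 0.183 × 4.02 = 1.20648
Highest is cycle (3) at 1.2065 (>1, arbitrage).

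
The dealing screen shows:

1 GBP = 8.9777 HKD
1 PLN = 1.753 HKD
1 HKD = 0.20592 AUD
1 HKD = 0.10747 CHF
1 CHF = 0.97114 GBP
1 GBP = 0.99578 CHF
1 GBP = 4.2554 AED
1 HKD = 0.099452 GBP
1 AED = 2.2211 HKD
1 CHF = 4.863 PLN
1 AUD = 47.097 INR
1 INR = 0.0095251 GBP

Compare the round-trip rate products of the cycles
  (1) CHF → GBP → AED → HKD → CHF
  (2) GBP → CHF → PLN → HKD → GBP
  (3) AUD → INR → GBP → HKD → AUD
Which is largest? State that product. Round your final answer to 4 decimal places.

0.9865

(1) 0.97114 × 4.2554 × 2.2211 × 0.10747 = 0.98646
(2) 0.99578 × 4.863 × 1.753 × 0.099452 = 0.84423
(3) 47.097 × 0.0095251 × 8.9777 × 0.20592 = 0.82933
Highest is cycle (1) at 0.9865 (≤1, no arbitrage).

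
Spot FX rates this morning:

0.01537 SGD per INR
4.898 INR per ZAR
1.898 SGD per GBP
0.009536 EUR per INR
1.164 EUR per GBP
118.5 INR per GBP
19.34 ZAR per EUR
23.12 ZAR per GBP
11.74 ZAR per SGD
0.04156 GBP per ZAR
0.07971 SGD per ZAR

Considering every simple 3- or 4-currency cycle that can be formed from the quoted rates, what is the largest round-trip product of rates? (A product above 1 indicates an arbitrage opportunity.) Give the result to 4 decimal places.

EUR→ZAR→GBP→EUR: 19.34 × 0.04156 × 1.164 = 0.93559
ZAR→GBP→SGD→ZAR: 0.04156 × 1.898 × 11.74 = 0.92606
EUR→ZAR→GBP→INR→EUR: 19.34 × 0.04156 × 118.5 × 0.009536 = 0.90827
EUR→ZAR→INR→EUR: 19.34 × 4.898 × 0.009536 = 0.90332
ZAR→GBP→INR→SGD→ZAR: 0.04156 × 118.5 × 0.01537 × 11.74 = 0.88866
ZAR→INR→SGD→ZAR: 4.898 × 0.01537 × 11.74 = 0.88381
Maximum is EUR→ZAR→GBP→EUR at 0.9356; no arbitrage — every cycle loses value.

0.9356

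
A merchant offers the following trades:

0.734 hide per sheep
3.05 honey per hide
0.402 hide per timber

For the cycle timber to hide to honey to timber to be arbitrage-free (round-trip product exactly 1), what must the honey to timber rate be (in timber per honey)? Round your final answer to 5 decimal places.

0.81559

Known legs of the cycle: 0.402 × 3.05 = 1.2261
For no arbitrage the full-cycle product must be 1, so the missing rate is 1 / 1.2261 ≈ 0.8155942.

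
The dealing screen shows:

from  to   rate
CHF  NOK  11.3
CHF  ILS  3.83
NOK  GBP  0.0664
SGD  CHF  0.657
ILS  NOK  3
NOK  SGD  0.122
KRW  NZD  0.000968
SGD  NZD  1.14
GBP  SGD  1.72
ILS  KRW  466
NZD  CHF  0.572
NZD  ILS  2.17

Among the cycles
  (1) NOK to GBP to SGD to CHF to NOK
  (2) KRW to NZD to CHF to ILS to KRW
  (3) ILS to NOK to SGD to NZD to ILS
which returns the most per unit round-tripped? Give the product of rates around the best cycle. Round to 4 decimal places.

(1) 0.0664 × 1.72 × 0.657 × 11.3 = 0.84789
(2) 0.000968 × 0.572 × 3.83 × 466 = 0.98823
(3) 3 × 0.122 × 1.14 × 2.17 = 0.90541
Highest is cycle (2) at 0.9882 (≤1, no arbitrage).

0.9882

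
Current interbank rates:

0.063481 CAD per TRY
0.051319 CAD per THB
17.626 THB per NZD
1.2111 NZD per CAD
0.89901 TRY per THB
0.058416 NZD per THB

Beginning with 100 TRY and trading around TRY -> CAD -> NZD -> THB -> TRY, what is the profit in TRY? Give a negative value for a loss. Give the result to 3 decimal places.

21.827

100 TRY × 0.063481 = 6.3481 CAD
6.3481 CAD × 1.2111 = 7.68818391 NZD
7.68818391 NZD × 17.626 = 135.51192959766 THB
135.51192959766 THB × 0.89901 = 121.8265798275923166 TRY
Net change: 121.8265798275923166 − 100 = 21.8265798275923166 TRY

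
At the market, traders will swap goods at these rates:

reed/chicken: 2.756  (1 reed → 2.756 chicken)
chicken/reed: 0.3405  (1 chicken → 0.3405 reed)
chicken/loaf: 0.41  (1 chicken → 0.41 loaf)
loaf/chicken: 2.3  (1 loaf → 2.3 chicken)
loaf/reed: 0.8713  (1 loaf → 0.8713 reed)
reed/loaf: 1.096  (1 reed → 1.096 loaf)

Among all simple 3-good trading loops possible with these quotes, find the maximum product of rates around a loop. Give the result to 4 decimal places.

0.9845

chicken→loaf→reed→chicken: 0.41 × 0.8713 × 2.756 = 0.98453
chicken→reed→loaf→chicken: 0.3405 × 1.096 × 2.3 = 0.85833
Maximum is chicken→loaf→reed→chicken at 0.9845; no arbitrage — every cycle loses value.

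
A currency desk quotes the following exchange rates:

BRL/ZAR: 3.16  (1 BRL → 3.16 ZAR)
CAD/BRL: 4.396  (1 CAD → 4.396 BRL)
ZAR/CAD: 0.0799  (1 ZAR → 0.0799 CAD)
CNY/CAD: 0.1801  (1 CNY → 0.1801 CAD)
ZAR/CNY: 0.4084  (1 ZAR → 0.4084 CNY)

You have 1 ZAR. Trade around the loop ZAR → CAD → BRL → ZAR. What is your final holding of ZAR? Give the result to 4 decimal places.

1.1099

1 ZAR × 0.0799 = 0.0799 CAD
0.0799 CAD × 4.396 = 0.3512404 BRL
0.3512404 BRL × 3.16 = 1.109919664 ZAR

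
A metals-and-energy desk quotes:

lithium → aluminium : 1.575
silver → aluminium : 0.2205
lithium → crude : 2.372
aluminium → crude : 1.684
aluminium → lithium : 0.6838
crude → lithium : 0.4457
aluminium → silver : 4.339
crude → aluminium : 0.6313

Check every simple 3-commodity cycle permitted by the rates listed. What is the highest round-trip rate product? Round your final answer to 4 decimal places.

crude→lithium→aluminium→crude: 0.4457 × 1.575 × 1.684 = 1.18213
crude→aluminium→lithium→crude: 0.6313 × 0.6838 × 2.372 = 1.02395
Maximum is crude→lithium→aluminium→crude at 1.1821; arbitrage exists.

1.1821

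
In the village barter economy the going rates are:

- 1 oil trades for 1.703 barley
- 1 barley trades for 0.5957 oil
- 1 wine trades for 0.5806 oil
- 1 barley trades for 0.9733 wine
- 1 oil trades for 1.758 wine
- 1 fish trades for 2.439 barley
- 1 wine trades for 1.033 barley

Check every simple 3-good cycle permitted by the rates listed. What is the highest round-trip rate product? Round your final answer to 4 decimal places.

1.0818

wine→barley→oil→wine: 1.033 × 0.5957 × 1.758 = 1.08180
wine→oil→barley→wine: 0.5806 × 1.703 × 0.9733 = 0.96236
Maximum is wine→barley→oil→wine at 1.0818; arbitrage exists.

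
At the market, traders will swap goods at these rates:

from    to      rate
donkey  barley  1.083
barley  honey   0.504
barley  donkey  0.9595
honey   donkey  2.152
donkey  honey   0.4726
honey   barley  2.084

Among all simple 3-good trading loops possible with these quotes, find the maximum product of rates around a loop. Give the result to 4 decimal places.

donkey→barley→honey→donkey: 1.083 × 0.504 × 2.152 = 1.17463
donkey→honey→barley→donkey: 0.4726 × 2.084 × 0.9595 = 0.94501
Maximum is donkey→barley→honey→donkey at 1.1746; arbitrage exists.

1.1746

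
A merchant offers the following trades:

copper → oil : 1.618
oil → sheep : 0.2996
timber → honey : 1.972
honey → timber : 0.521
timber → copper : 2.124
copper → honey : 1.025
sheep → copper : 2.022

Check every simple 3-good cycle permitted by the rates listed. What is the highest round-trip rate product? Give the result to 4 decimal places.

1.1343

copper→honey→timber→copper: 1.025 × 0.521 × 2.124 = 1.13427
copper→oil→sheep→copper: 1.618 × 0.2996 × 2.022 = 0.98017
Maximum is copper→honey→timber→copper at 1.1343; arbitrage exists.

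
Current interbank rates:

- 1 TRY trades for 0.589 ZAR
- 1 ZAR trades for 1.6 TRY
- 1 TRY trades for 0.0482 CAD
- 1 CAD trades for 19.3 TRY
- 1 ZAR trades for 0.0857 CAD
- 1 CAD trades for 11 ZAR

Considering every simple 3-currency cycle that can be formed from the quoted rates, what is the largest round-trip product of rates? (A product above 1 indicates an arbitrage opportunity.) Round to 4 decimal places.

ZAR→CAD→TRY→ZAR: 0.0857 × 19.3 × 0.589 = 0.97421
ZAR→TRY→CAD→ZAR: 1.6 × 0.0482 × 11 = 0.84832
Maximum is ZAR→CAD→TRY→ZAR at 0.9742; no arbitrage — every cycle loses value.

0.9742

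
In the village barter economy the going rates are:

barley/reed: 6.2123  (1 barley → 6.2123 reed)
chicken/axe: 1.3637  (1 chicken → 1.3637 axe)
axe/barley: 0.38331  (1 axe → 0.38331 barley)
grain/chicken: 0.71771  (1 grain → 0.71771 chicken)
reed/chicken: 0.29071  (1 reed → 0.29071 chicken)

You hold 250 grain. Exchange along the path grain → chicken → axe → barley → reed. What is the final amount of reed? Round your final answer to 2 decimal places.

250 grain × 0.71771 = 179.4275 chicken
179.4275 chicken × 1.3637 = 244.68528175 axe
244.68528175 axe × 0.38331 = 93.7903153475925 barley
93.7903153475925 barley × 6.2123 = 582.65357603384888775 reed

582.65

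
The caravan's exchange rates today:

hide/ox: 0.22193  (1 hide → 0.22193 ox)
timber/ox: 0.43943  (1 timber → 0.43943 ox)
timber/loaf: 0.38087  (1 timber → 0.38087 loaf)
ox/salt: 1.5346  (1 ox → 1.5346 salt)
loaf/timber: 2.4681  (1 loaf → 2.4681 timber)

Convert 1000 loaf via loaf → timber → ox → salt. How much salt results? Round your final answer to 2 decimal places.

1664.36

1000 loaf × 2.4681 = 2468.1 timber
2468.1 timber × 0.43943 = 1084.557183 ox
1084.557183 ox × 1.5346 = 1664.3614530318 salt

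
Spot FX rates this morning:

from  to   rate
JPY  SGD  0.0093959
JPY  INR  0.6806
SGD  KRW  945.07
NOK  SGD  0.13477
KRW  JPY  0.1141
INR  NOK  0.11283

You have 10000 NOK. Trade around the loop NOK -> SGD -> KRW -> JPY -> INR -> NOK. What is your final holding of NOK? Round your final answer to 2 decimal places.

11159.88

10000 NOK × 0.13477 = 1347.7 SGD
1347.7 SGD × 945.07 = 1273670.839 KRW
1273670.839 KRW × 0.1141 = 145325.8427299 JPY
145325.8427299 JPY × 0.6806 = 98908.76856196994 INR
98908.76856196994 INR × 0.11283 = 11159.8763568470683302 NOK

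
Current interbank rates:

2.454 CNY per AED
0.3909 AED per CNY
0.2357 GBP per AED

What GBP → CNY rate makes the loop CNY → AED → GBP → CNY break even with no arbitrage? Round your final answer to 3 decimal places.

10.854

Known legs of the cycle: 0.3909 × 0.2357 = 0.09213513
For no arbitrage the full-cycle product must be 1, so the missing rate is 1 / 0.09213513 ≈ 10.85362.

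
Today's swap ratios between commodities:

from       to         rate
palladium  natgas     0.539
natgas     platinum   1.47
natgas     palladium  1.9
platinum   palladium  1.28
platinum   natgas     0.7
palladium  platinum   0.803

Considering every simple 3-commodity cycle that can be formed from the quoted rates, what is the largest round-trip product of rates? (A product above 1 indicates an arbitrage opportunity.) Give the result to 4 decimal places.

natgas→palladium→platinum→natgas: 1.9 × 0.803 × 0.7 = 1.06799
natgas→platinum→palladium→natgas: 1.47 × 1.28 × 0.539 = 1.01418
Maximum is natgas→palladium→platinum→natgas at 1.0680; arbitrage exists.

1.0680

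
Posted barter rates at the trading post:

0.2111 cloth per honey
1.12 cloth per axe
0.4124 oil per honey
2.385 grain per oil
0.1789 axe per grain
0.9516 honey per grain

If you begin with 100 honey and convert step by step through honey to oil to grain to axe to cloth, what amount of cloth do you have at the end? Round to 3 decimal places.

100 honey × 0.4124 = 41.24 oil
41.24 oil × 2.385 = 98.3574 grain
98.3574 grain × 0.1789 = 17.59613886 axe
17.59613886 axe × 1.12 = 19.7076755232 cloth

19.708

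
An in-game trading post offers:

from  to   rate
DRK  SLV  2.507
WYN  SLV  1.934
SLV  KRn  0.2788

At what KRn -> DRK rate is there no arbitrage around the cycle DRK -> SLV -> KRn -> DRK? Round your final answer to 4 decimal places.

Known legs of the cycle: 2.507 × 0.2788 = 0.6989516
For no arbitrage the full-cycle product must be 1, so the missing rate is 1 / 0.6989516 ≈ 1.430714.

1.4307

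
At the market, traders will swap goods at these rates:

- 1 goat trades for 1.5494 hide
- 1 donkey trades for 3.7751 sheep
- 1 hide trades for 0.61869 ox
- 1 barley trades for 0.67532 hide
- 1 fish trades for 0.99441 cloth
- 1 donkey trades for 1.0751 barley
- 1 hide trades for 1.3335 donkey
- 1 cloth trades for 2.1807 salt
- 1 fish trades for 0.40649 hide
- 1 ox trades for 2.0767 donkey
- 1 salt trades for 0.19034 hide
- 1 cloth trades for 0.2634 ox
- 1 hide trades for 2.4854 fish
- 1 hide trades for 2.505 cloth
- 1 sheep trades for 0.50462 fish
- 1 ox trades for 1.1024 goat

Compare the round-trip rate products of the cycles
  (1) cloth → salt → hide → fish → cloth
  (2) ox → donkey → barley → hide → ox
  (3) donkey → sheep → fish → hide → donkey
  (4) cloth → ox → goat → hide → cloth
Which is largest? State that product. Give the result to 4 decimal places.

1.1270

(1) 2.1807 × 0.19034 × 2.4854 × 0.99441 = 1.02586
(2) 2.0767 × 1.0751 × 0.67532 × 0.61869 = 0.93284
(3) 3.7751 × 0.50462 × 0.40649 × 1.3335 = 1.03261
(4) 0.2634 × 1.1024 × 1.5494 × 2.505 = 1.12701
Highest is cycle (4) at 1.1270 (>1, arbitrage).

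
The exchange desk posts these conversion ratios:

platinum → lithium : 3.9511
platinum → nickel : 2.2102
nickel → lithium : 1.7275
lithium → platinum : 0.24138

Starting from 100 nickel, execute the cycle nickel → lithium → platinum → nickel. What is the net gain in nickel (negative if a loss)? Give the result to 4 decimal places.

100 nickel × 1.7275 = 172.75 lithium
172.75 lithium × 0.24138 = 41.698395 platinum
41.698395 platinum × 2.2102 = 92.161792629 nickel
Net change: 92.161792629 − 100 = -7.838207371 nickel

-7.8382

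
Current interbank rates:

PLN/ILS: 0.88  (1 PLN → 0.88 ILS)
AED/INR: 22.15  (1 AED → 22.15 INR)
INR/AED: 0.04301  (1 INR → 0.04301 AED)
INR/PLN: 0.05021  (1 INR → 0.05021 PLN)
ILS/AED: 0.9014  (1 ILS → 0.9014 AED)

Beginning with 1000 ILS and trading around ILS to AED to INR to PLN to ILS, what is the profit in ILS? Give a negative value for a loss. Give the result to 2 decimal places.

1000 ILS × 0.9014 = 901.4 AED
901.4 AED × 22.15 = 19966.01 INR
19966.01 INR × 0.05021 = 1002.4933621 PLN
1002.4933621 PLN × 0.88 = 882.194158648 ILS
Net change: 882.194158648 − 1000 = -117.805841352 ILS

-117.81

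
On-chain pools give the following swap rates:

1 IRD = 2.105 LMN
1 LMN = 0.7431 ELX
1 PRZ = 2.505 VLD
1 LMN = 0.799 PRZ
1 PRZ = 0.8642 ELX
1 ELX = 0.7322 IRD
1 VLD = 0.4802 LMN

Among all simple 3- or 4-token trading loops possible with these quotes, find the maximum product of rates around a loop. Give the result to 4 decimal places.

1.1453

LMN→ELX→IRD→LMN: 0.7431 × 0.7322 × 2.105 = 1.14533
LMN→PRZ→ELX→IRD→LMN: 0.799 × 0.8642 × 0.7322 × 2.105 = 1.06425
LMN→PRZ→VLD→LMN: 0.799 × 2.505 × 0.4802 = 0.96112
Maximum is LMN→ELX→IRD→LMN at 1.1453; arbitrage exists.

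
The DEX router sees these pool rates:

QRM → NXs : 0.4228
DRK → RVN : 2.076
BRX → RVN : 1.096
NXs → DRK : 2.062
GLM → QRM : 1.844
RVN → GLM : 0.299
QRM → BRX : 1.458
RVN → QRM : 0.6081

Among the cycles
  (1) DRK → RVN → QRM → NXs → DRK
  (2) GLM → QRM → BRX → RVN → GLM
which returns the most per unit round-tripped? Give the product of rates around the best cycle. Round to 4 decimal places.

1.1006

(1) 2.076 × 0.6081 × 0.4228 × 2.062 = 1.10059
(2) 1.844 × 1.458 × 1.096 × 0.299 = 0.88105
Highest is cycle (1) at 1.1006 (>1, arbitrage).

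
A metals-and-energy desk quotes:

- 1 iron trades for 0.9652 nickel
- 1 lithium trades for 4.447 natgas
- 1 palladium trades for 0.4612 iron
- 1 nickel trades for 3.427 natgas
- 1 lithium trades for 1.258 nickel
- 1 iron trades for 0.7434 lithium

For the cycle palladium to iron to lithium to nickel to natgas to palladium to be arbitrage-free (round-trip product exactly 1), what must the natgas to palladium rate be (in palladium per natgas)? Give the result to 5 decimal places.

Known legs of the cycle: 0.4612 × 0.7434 × 1.258 × 3.427 = 1.47810947498928
For no arbitrage the full-cycle product must be 1, so the missing rate is 1 / 1.47810947498928 ≈ 0.6765399.

0.67654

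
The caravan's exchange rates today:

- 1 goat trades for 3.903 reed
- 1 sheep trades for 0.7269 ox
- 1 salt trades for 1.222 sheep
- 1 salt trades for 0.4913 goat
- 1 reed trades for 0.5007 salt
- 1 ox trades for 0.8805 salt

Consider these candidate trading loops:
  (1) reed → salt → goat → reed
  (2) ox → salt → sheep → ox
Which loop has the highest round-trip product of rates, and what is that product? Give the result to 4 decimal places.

0.9601

(1) 0.5007 × 0.4913 × 3.903 = 0.96011
(2) 0.8805 × 1.222 × 0.7269 = 0.78212
Highest is cycle (1) at 0.9601 (≤1, no arbitrage).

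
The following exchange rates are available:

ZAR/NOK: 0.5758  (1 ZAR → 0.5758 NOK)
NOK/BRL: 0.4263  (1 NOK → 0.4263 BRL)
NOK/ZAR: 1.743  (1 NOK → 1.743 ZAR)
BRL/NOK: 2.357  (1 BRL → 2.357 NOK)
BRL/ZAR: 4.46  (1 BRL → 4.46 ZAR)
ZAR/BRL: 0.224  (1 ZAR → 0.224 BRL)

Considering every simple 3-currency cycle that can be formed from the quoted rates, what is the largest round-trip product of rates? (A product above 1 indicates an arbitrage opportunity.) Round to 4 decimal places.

1.0948

ZAR→NOK→BRL→ZAR: 0.5758 × 0.4263 × 4.46 = 1.09477
ZAR→BRL→NOK→ZAR: 0.224 × 2.357 × 1.743 = 0.92025
Maximum is ZAR→NOK→BRL→ZAR at 1.0948; arbitrage exists.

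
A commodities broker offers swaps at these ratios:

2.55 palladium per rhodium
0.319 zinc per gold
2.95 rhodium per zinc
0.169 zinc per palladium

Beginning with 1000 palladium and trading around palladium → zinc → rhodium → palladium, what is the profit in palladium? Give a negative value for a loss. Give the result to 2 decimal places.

271.30

1000 palladium × 0.169 = 169 zinc
169 zinc × 2.95 = 498.55 rhodium
498.55 rhodium × 2.55 = 1271.3025 palladium
Net change: 1271.3025 − 1000 = 271.3025 palladium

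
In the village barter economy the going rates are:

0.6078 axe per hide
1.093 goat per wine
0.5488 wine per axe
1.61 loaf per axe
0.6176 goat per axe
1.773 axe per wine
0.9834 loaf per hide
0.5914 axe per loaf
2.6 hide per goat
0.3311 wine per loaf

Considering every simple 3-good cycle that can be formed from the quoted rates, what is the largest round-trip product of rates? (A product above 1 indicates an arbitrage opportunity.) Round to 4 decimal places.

0.9760

hide→axe→goat→hide: 0.6078 × 0.6176 × 2.6 = 0.97598
loaf→wine→axe→loaf: 0.3311 × 1.773 × 1.61 = 0.94513
Maximum is hide→axe→goat→hide at 0.9760; no arbitrage — every cycle loses value.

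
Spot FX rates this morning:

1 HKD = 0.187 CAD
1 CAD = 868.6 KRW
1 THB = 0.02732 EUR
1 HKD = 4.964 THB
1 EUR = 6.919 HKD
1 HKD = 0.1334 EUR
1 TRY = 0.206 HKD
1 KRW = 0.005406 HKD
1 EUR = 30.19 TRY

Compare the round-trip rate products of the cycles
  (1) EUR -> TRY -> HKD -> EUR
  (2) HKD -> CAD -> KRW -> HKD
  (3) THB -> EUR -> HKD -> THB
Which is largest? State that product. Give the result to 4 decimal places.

0.9383

(1) 30.19 × 0.206 × 0.1334 = 0.82963
(2) 0.187 × 868.6 × 0.005406 = 0.87809
(3) 0.02732 × 6.919 × 4.964 = 0.93833
Highest is cycle (3) at 0.9383 (≤1, no arbitrage).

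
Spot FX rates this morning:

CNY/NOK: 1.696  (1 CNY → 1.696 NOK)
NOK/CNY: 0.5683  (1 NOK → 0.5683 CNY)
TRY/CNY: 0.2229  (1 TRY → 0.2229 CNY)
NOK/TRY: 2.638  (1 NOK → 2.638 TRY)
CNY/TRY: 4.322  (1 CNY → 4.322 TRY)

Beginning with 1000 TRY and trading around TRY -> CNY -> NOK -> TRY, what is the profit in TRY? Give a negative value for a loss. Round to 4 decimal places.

-2.7347

1000 TRY × 0.2229 = 222.9 CNY
222.9 CNY × 1.696 = 378.0384 NOK
378.0384 NOK × 2.638 = 997.2652992 TRY
Net change: 997.2652992 − 1000 = -2.7347008 TRY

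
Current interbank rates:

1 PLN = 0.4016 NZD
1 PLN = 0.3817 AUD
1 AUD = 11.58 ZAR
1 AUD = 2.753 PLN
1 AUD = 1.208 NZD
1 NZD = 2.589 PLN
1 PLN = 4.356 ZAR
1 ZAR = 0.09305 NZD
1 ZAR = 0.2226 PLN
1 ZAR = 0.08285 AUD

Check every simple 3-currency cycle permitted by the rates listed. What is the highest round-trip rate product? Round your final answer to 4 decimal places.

1.1938

PLN→AUD→NZD→PLN: 0.3817 × 1.208 × 2.589 = 1.19377
ZAR→NZD→PLN→ZAR: 0.09305 × 2.589 × 4.356 = 1.04939
ZAR→AUD→PLN→ZAR: 0.08285 × 2.753 × 4.356 = 0.99354
ZAR→PLN→AUD→ZAR: 0.2226 × 0.3817 × 11.58 = 0.98391
Maximum is PLN→AUD→NZD→PLN at 1.1938; arbitrage exists.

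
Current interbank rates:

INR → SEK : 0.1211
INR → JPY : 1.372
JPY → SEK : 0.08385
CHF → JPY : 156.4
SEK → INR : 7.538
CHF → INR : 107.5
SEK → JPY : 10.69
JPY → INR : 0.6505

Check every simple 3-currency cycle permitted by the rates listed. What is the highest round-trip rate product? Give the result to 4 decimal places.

JPY→SEK→INR→JPY: 0.08385 × 7.538 × 1.372 = 0.86719
JPY→INR→SEK→JPY: 0.6505 × 0.1211 × 10.69 = 0.84211
Maximum is JPY→SEK→INR→JPY at 0.8672; no arbitrage — every cycle loses value.

0.8672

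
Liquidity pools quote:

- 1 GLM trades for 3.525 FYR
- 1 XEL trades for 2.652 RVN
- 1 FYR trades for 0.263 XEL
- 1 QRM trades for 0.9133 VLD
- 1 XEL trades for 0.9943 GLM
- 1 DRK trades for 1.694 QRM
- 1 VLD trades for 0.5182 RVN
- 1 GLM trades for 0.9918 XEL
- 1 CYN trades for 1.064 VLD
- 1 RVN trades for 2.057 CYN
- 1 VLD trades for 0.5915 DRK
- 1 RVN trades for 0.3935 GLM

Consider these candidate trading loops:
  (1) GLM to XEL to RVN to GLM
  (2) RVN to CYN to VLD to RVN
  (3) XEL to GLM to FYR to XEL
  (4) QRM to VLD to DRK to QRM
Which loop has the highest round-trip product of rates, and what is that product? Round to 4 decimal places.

(1) 0.9918 × 2.652 × 0.3935 = 1.03500
(2) 2.057 × 1.064 × 0.5182 = 1.13416
(3) 0.9943 × 3.525 × 0.263 = 0.92179
(4) 0.9133 × 0.5915 × 1.694 = 0.91513
Highest is cycle (2) at 1.1342 (>1, arbitrage).

1.1342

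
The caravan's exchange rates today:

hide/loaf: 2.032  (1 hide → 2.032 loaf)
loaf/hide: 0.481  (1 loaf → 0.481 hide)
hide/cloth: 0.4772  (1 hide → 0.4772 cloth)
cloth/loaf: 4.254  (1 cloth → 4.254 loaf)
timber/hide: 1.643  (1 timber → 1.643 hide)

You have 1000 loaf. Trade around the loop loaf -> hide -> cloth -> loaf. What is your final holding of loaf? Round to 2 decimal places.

976.43

1000 loaf × 0.481 = 481 hide
481 hide × 0.4772 = 229.5332 cloth
229.5332 cloth × 4.254 = 976.4342328 loaf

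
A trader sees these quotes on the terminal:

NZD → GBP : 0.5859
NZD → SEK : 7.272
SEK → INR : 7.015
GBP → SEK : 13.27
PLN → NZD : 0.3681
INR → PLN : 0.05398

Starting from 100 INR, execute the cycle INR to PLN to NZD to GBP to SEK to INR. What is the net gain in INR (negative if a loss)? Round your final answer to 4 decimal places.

8.3729

100 INR × 0.05398 = 5.398 PLN
5.398 PLN × 0.3681 = 1.9870038 NZD
1.9870038 NZD × 0.5859 = 1.16418552642 GBP
1.16418552642 GBP × 13.27 = 15.4487419355934 SEK
15.4487419355934 SEK × 7.015 = 108.372924678187701 INR
Net change: 108.372924678187701 − 100 = 8.372924678187701 INR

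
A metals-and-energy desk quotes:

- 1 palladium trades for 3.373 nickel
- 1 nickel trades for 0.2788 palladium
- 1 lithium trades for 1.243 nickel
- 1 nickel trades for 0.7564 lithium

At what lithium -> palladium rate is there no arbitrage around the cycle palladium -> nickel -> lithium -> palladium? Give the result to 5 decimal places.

0.39195

Known legs of the cycle: 3.373 × 0.7564 = 2.5513372
For no arbitrage the full-cycle product must be 1, so the missing rate is 1 / 2.5513372 ≈ 0.3919513.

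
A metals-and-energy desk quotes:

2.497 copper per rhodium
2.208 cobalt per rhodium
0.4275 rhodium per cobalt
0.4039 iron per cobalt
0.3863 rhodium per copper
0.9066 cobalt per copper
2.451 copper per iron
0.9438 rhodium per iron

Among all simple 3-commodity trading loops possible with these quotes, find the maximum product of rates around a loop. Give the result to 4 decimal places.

0.9678

cobalt→rhodium→copper→cobalt: 0.4275 × 2.497 × 0.9066 = 0.96777
cobalt→iron→copper→cobalt: 0.4039 × 2.451 × 0.9066 = 0.89750
cobalt→iron→rhodium→cobalt: 0.4039 × 0.9438 × 2.208 = 0.84169
Maximum is cobalt→rhodium→copper→cobalt at 0.9678; no arbitrage — every cycle loses value.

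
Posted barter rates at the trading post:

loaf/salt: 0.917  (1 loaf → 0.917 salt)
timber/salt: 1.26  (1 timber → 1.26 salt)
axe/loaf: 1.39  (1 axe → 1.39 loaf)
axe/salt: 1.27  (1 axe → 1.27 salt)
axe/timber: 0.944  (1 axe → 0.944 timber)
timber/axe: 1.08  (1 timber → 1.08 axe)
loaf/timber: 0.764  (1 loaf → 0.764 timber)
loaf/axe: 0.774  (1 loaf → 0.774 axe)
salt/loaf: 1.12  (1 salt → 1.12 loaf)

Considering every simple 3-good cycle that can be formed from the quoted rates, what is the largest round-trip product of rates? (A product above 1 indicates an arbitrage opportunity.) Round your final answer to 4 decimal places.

axe→loaf→timber→axe: 1.39 × 0.764 × 1.08 = 1.14692
axe→salt→loaf→axe: 1.27 × 1.12 × 0.774 = 1.10094
salt→loaf→timber→salt: 1.12 × 0.764 × 1.26 = 1.07816
Maximum is axe→loaf→timber→axe at 1.1469; arbitrage exists.

1.1469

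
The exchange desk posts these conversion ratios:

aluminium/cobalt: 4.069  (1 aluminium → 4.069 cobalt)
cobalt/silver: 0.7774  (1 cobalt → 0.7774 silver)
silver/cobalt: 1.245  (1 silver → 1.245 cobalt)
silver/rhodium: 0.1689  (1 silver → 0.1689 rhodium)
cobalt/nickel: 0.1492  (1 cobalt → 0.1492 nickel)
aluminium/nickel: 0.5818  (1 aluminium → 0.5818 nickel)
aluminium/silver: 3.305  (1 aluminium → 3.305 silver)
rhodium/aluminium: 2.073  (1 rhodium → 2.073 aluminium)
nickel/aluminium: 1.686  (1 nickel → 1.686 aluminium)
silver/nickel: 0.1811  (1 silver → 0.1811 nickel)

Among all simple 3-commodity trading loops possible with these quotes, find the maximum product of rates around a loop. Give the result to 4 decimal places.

rhodium→aluminium→silver→rhodium: 2.073 × 3.305 × 0.1689 = 1.15718
cobalt→nickel→aluminium→cobalt: 0.1492 × 1.686 × 4.069 = 1.02356
nickel→aluminium→silver→nickel: 1.686 × 3.305 × 0.1811 = 1.00913
Maximum is rhodium→aluminium→silver→rhodium at 1.1572; arbitrage exists.

1.1572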